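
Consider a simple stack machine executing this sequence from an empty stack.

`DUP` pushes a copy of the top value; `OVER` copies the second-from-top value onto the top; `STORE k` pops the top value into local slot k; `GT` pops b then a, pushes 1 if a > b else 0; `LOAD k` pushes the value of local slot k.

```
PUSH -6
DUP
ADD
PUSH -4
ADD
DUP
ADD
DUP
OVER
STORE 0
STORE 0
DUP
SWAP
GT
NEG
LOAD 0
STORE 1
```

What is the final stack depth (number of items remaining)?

1

PUSH -6 → [-6]
DUP     → [-6, -6]
ADD     → [-12]
PUSH -4 → [-12, -4]
ADD     → [-16]
DUP     → [-16, -16]
ADD     → [-32]
DUP     → [-32, -32]
OVER    → [-32, -32, -32]
STORE 0 → [-32, -32]
STORE 0 → [-32]
DUP     → [-32, -32]
SWAP    → [-32, -32]
GT      → [0]
NEG     → [0]
LOAD 0  → [0, -32]
STORE 1 → [0]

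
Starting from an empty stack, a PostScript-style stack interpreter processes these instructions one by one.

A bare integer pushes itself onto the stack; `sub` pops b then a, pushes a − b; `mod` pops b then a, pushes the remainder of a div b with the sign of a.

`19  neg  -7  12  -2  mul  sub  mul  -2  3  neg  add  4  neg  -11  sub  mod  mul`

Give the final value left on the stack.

1615

19  -> 19
neg -> -19
-7  -> -19 -7
12  -> -19 -7 12
-2  -> -19 -7 12 -2
mul -> -19 -7 -24
sub -> -19 17
mul -> -323
-2  -> -323 -2
3   -> -323 -2 3
neg -> -323 -2 -3
add -> -323 -5
4   -> -323 -5 4
neg -> -323 -5 -4
-11 -> -323 -5 -4 -11
sub -> -323 -5 7
mod -> -323 -5
mul -> 1615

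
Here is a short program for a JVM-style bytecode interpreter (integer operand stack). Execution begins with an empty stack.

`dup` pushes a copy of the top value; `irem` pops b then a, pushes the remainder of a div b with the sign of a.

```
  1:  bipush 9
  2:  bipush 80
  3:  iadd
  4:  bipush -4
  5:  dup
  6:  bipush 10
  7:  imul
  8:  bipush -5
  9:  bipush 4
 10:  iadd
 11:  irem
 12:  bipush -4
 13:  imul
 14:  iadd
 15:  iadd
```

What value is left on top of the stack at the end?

bipush 9   9
bipush 80  9 80
iadd       89
bipush -4  89 -4
dup        89 -4 -4
bipush 10  89 -4 -4 10
imul       89 -4 -40
bipush -5  89 -4 -40 -5
bipush 4   89 -4 -40 -5 4
iadd       89 -4 -40 -1
irem       89 -4 0
bipush -4  89 -4 0 -4
imul       89 -4 0
iadd       89 -4
iadd       85

85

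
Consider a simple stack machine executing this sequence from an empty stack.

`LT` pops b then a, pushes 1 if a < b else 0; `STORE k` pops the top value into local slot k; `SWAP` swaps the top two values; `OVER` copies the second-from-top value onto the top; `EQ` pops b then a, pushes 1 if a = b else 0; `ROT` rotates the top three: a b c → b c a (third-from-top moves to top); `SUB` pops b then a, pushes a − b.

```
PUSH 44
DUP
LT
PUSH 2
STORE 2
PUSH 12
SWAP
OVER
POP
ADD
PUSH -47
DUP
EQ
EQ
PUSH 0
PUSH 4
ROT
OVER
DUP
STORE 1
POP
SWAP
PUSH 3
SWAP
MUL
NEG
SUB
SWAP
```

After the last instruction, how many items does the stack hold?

PUSH 44   44
DUP       44 44
LT        0
PUSH 2    0 2
STORE 2   0
PUSH 12   0 12
SWAP      12 0
OVER      12 0 12
POP       12 0
ADD       12
PUSH -47  12 -47
DUP       12 -47 -47
EQ        12 1
EQ        0
PUSH 0    0 0
PUSH 4    0 0 4
ROT       0 4 0
OVER      0 4 0 4
DUP       0 4 0 4 4
STORE 1   0 4 0 4
POP       0 4 0
SWAP      0 0 4
PUSH 3    0 0 4 3
SWAP      0 0 3 4
MUL       0 0 12
NEG       0 0 -12
SUB       0 12
SWAP      12 0

2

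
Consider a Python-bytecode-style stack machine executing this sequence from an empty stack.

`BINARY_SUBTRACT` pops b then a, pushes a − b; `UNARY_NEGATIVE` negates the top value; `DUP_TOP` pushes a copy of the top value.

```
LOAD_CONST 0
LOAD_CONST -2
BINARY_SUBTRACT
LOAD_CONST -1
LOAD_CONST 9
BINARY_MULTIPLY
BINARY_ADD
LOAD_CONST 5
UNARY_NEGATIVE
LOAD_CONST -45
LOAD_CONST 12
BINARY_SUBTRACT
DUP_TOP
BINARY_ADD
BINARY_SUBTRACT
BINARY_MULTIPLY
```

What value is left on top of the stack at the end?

-763

LOAD_CONST 0     0
LOAD_CONST -2    0 -2
BINARY_SUBTRACT  2
LOAD_CONST -1    2 -1
LOAD_CONST 9     2 -1 9
BINARY_MULTIPLY  2 -9
BINARY_ADD       -7
LOAD_CONST 5     -7 5
UNARY_NEGATIVE   -7 -5
LOAD_CONST -45   -7 -5 -45
LOAD_CONST 12    -7 -5 -45 12
BINARY_SUBTRACT  -7 -5 -57
DUP_TOP          -7 -5 -57 -57
BINARY_ADD       -7 -5 -114
BINARY_SUBTRACT  -7 109
BINARY_MULTIPLY  -763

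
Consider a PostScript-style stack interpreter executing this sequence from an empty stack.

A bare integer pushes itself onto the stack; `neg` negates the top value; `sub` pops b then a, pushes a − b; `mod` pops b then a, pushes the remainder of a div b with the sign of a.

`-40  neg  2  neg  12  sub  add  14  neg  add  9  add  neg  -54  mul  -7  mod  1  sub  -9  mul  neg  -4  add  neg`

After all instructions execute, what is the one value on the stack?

-40 : [-40]
neg : [40]
2   : [40, 2]
neg : [40, -2]
12  : [40, -2, 12]
sub : [40, -14]
add : [26]
14  : [26, 14]
neg : [26, -14]
add : [12]
9   : [12, 9]
add : [21]
neg : [-21]
-54 : [-21, -54]
mul : [1134]
-7  : [1134, -7]
mod : [0]
1   : [0, 1]
sub : [-1]
-9  : [-1, -9]
mul : [9]
neg : [-9]
-4  : [-9, -4]
add : [-13]
neg : [13]

13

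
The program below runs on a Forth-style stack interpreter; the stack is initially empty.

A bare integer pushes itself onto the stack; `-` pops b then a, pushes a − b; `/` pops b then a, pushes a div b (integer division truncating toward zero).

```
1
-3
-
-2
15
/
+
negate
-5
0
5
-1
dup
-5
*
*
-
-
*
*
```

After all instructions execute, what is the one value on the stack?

-200

1      -> [1]
-3     -> [1, -3]
-      -> [4]
-2     -> [4, -2]
15     -> [4, -2, 15]
/      -> [4, 0]
+      -> [4]
negate -> [-4]
-5     -> [-4, -5]
0      -> [-4, -5, 0]
5      -> [-4, -5, 0, 5]
-1     -> [-4, -5, 0, 5, -1]
dup    -> [-4, -5, 0, 5, -1, -1]
-5     -> [-4, -5, 0, 5, -1, -1, -5]
*      -> [-4, -5, 0, 5, -1, 5]
*      -> [-4, -5, 0, 5, -5]
-      -> [-4, -5, 0, 10]
-      -> [-4, -5, -10]
*      -> [-4, 50]
*      -> [-200]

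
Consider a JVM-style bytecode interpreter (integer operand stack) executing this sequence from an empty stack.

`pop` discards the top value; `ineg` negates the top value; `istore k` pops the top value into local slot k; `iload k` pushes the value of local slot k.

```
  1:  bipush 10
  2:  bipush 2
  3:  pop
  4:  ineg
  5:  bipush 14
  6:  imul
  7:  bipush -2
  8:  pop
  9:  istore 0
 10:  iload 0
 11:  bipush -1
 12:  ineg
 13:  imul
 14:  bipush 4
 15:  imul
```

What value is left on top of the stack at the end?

-560

bipush 10 → [10]
bipush 2  → [10, 2]
pop       → [10]
ineg      → [-10]
bipush 14 → [-10, 14]
imul      → [-140]
bipush -2 → [-140, -2]
pop       → [-140]
istore 0  → []
iload 0   → [-140]
bipush -1 → [-140, -1]
ineg      → [-140, 1]
imul      → [-140]
bipush 4  → [-140, 4]
imul      → [-560]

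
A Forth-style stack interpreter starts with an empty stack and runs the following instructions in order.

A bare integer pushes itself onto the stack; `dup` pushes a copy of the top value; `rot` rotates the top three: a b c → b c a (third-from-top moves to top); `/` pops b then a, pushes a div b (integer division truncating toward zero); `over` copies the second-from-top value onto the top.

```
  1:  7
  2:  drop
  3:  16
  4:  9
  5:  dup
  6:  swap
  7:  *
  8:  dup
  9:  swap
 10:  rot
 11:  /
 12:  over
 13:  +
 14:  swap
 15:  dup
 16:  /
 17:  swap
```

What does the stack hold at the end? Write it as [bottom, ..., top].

[1, 86]

7    → 7
drop → (empty)
16   → 16
9    → 16 9
dup  → 16 9 9
swap → 16 9 9
*    → 16 81
dup  → 16 81 81
swap → 16 81 81
rot  → 81 81 16
/    → 81 5
over → 81 5 81
+    → 81 86
swap → 86 81
dup  → 86 81 81
/    → 86 1
swap → 1 86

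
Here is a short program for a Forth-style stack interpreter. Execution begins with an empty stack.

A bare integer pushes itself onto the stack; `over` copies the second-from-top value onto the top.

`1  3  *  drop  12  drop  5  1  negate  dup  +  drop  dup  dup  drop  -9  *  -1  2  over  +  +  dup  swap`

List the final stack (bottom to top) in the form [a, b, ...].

1      -> 1
3      -> 1 3
*      -> 3
drop   -> (empty)
12     -> 12
drop   -> (empty)
5      -> 5
1      -> 5 1
negate -> 5 -1
dup    -> 5 -1 -1
+      -> 5 -2
drop   -> 5
dup    -> 5 5
dup    -> 5 5 5
drop   -> 5 5
-9     -> 5 5 -9
*      -> 5 -45
-1     -> 5 -45 -1
2      -> 5 -45 -1 2
over   -> 5 -45 -1 2 -1
+      -> 5 -45 -1 1
+      -> 5 -45 0
dup    -> 5 -45 0 0
swap   -> 5 -45 0 0

[5, -45, 0, 0]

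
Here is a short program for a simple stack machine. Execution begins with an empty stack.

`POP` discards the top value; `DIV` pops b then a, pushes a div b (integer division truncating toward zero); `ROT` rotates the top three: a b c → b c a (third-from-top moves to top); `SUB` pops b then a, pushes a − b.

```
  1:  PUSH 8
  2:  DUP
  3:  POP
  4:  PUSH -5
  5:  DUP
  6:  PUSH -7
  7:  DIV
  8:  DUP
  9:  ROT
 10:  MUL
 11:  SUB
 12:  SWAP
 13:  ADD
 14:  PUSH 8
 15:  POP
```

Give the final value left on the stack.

PUSH 8   [8]
DUP      [8, 8]
POP      [8]
PUSH -5  [8, -5]
DUP      [8, -5, -5]
PUSH -7  [8, -5, -5, -7]
DIV      [8, -5, 0]
DUP      [8, -5, 0, 0]
ROT      [8, 0, 0, -5]
MUL      [8, 0, 0]
SUB      [8, 0]
SWAP     [0, 8]
ADD      [8]
PUSH 8   [8, 8]
POP      [8]

8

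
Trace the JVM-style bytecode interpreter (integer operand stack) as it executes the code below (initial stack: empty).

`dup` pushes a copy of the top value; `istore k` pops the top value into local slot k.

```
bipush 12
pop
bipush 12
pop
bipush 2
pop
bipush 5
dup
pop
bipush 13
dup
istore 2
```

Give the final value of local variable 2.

13

bipush 12 : 12
pop       : (empty)
bipush 12 : 12
pop       : (empty)
bipush 2  : 2
pop       : (empty)
bipush 5  : 5
dup       : 5 5
pop       : 5
bipush 13 : 5 13
dup       : 5 13 13
istore 2  : 5 13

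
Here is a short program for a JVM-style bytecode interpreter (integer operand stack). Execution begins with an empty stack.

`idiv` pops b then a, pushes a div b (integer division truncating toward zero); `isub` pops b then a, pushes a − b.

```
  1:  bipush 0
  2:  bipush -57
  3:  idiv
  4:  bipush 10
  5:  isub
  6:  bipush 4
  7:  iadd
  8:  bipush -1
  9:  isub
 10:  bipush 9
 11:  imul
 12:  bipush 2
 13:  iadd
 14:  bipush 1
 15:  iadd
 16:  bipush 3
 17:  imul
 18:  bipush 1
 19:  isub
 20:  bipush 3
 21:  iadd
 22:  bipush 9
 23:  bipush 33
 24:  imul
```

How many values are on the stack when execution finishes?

2

bipush 0   -> 0
bipush -57 -> 0 -57
idiv       -> 0
bipush 10  -> 0 10
isub       -> -10
bipush 4   -> -10 4
iadd       -> -6
bipush -1  -> -6 -1
isub       -> -5
bipush 9   -> -5 9
imul       -> -45
bipush 2   -> -45 2
iadd       -> -43
bipush 1   -> -43 1
iadd       -> -42
bipush 3   -> -42 3
imul       -> -126
bipush 1   -> -126 1
isub       -> -127
bipush 3   -> -127 3
iadd       -> -124
bipush 9   -> -124 9
bipush 33  -> -124 9 33
imul       -> -124 297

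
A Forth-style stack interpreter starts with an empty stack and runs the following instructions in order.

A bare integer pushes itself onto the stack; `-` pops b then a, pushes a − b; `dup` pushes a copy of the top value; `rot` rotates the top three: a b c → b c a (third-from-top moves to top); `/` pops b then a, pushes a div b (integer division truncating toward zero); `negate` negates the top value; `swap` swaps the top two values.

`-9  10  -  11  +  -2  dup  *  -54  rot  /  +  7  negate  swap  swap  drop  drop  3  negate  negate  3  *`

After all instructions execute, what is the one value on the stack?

9

-9     → [-9]
10     → [-9, 10]
-      → [-19]
11     → [-19, 11]
+      → [-8]
-2     → [-8, -2]
dup    → [-8, -2, -2]
*      → [-8, 4]
-54    → [-8, 4, -54]
rot    → [4, -54, -8]
/      → [4, 6]
+      → [10]
7      → [10, 7]
negate → [10, -7]
swap   → [-7, 10]
swap   → [10, -7]
drop   → [10]
drop   → []
3      → [3]
negate → [-3]
negate → [3]
3      → [3, 3]
*      → [9]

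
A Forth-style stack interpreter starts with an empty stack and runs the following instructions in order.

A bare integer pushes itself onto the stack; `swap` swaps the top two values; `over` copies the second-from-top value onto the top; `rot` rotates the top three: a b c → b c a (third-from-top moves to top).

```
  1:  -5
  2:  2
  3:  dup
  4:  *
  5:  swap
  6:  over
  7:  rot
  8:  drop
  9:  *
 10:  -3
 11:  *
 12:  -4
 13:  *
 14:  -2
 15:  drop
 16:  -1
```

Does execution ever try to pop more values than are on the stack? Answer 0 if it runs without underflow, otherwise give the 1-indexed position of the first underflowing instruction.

0

-5    [-5]
2     [-5, 2]
dup   [-5, 2, 2]
*     [-5, 4]
swap  [4, -5]
over  [4, -5, 4]
rot   [-5, 4, 4]
drop  [-5, 4]
*     [-20]
-3    [-20, -3]
*     [60]
-4    [60, -4]
*     [-240]
-2    [-240, -2]
drop  [-240]
-1    [-240, -1]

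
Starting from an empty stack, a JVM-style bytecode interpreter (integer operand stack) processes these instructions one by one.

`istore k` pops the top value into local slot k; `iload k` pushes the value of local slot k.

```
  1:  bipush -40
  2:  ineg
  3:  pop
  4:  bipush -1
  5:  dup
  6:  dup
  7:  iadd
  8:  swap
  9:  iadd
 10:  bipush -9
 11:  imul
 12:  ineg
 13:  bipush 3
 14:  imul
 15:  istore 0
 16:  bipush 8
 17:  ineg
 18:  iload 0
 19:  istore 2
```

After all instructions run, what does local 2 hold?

bipush -40 : -40
ineg       : 40
pop        : (empty)
bipush -1  : -1
dup        : -1 -1
dup        : -1 -1 -1
iadd       : -1 -2
swap       : -2 -1
iadd       : -3
bipush -9  : -3 -9
imul       : 27
ineg       : -27
bipush 3   : -27 3
imul       : -81
istore 0   : (empty)
bipush 8   : 8
ineg       : -8
iload 0    : -8 -81
istore 2   : -8

-81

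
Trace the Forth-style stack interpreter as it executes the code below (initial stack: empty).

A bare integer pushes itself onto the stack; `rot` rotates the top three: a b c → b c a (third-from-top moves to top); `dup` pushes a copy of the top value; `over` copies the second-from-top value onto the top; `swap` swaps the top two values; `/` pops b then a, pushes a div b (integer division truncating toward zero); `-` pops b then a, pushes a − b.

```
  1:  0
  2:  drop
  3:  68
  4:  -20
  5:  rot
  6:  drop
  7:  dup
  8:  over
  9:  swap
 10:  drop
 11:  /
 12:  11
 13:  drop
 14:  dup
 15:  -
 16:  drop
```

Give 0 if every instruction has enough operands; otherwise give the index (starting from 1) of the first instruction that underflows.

5

0    : [0]
drop : []
68   : [68]
-20  : [68, -20]
rot  — needs 3 operands, stack has 2 → underflow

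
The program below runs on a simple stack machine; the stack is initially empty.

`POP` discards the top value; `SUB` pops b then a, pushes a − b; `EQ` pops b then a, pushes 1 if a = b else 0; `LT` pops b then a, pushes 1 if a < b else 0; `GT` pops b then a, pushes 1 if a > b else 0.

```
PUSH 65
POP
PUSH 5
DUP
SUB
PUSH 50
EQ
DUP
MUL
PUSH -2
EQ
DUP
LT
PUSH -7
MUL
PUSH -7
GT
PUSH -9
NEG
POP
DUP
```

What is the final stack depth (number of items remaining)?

PUSH 65 → [65]
POP     → []
PUSH 5  → [5]
DUP     → [5, 5]
SUB     → [0]
PUSH 50 → [0, 50]
EQ      → [0]
DUP     → [0, 0]
MUL     → [0]
PUSH -2 → [0, -2]
EQ      → [0]
DUP     → [0, 0]
LT      → [0]
PUSH -7 → [0, -7]
MUL     → [0]
PUSH -7 → [0, -7]
GT      → [1]
PUSH -9 → [1, -9]
NEG     → [1, 9]
POP     → [1]
DUP     → [1, 1]

2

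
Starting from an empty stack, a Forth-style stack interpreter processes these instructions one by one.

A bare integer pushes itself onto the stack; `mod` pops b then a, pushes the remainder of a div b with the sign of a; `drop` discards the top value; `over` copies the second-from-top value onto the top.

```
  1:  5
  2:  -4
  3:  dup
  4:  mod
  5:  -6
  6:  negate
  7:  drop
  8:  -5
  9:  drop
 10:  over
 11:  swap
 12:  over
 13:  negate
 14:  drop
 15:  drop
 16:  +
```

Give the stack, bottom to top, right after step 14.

5      -> [5]
-4     -> [5, -4]
dup    -> [5, -4, -4]
mod    -> [5, 0]
-6     -> [5, 0, -6]
negate -> [5, 0, 6]
drop   -> [5, 0]
-5     -> [5, 0, -5]
drop   -> [5, 0]
over   -> [5, 0, 5]
swap   -> [5, 5, 0]
over   -> [5, 5, 0, 5]
negate -> [5, 5, 0, -5]
drop   -> [5, 5, 0]

[5, 5, 0]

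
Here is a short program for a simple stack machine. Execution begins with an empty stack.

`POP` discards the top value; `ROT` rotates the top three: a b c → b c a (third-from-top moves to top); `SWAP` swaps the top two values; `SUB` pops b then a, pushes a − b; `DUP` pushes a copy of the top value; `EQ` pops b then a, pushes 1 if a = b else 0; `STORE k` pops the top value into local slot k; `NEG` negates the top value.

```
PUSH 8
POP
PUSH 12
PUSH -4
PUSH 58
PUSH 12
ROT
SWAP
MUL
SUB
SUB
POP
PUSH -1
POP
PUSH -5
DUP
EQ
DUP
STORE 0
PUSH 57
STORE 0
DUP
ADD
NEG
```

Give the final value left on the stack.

-2

PUSH 8  : 8
POP     : (empty)
PUSH 12 : 12
PUSH -4 : 12 -4
PUSH 58 : 12 -4 58
PUSH 12 : 12 -4 58 12
ROT     : 12 58 12 -4
SWAP    : 12 58 -4 12
MUL     : 12 58 -48
SUB     : 12 106
SUB     : -94
POP     : (empty)
PUSH -1 : -1
POP     : (empty)
PUSH -5 : -5
DUP     : -5 -5
EQ      : 1
DUP     : 1 1
STORE 0 : 1
PUSH 57 : 1 57
STORE 0 : 1
DUP     : 1 1
ADD     : 2
NEG     : -2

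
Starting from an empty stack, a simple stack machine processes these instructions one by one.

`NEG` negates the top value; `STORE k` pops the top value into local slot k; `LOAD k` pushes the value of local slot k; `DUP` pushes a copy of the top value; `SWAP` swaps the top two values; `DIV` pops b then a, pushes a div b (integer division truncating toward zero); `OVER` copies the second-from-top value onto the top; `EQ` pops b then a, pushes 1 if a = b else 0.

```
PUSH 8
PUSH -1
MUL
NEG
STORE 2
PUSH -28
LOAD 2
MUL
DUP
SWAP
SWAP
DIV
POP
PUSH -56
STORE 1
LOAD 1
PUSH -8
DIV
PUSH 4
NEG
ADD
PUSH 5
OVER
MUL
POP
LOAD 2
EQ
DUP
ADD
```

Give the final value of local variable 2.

8

PUSH 8   → [8]
PUSH -1  → [8, -1]
MUL      → [-8]
NEG      → [8]
STORE 2  → []
PUSH -28 → [-28]
LOAD 2   → [-28, 8]
MUL      → [-224]
DUP      → [-224, -224]
SWAP     → [-224, -224]
SWAP     → [-224, -224]
DIV      → [1]
POP      → []
PUSH -56 → [-56]
STORE 1  → []
LOAD 1   → [-56]
PUSH -8  → [-56, -8]
DIV      → [7]
PUSH 4   → [7, 4]
NEG      → [7, -4]
ADD      → [3]
PUSH 5   → [3, 5]
OVER     → [3, 5, 3]
MUL      → [3, 15]
POP      → [3]
LOAD 2   → [3, 8]
EQ       → [0]
DUP      → [0, 0]
ADD      → [0]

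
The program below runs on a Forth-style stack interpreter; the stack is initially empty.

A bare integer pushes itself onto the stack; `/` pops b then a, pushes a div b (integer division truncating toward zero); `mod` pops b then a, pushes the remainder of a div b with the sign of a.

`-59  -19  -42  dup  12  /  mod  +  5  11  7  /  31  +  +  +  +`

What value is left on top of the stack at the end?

-41

-59  -59
-19  -59 -19
-42  -59 -19 -42
dup  -59 -19 -42 -42
12   -59 -19 -42 -42 12
/    -59 -19 -42 -3
mod  -59 -19 0
+    -59 -19
5    -59 -19 5
11   -59 -19 5 11
7    -59 -19 5 11 7
/    -59 -19 5 1
31   -59 -19 5 1 31
+    -59 -19 5 32
+    -59 -19 37
+    -59 18
+    -41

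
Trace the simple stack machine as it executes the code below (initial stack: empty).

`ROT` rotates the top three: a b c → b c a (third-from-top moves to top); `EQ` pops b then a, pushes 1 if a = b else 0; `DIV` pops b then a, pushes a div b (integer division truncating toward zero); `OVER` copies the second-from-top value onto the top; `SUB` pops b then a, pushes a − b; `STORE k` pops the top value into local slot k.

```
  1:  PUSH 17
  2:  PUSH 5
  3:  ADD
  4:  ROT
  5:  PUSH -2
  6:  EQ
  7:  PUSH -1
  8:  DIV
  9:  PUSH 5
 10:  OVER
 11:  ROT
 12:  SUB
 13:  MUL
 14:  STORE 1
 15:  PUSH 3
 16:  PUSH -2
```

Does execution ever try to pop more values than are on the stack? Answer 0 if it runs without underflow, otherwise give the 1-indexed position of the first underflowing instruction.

PUSH 17 : [17]
PUSH 5  : [17, 5]
ADD     : [22]
ROT  — needs 3 operands, stack has 1 → underflow

4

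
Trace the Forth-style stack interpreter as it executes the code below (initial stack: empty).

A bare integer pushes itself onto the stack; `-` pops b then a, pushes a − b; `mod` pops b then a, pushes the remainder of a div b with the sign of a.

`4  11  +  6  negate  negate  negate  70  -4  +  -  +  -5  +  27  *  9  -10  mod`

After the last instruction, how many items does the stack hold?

4      : [4]
11     : [4, 11]
+      : [15]
6      : [15, 6]
negate : [15, -6]
negate : [15, 6]
negate : [15, -6]
70     : [15, -6, 70]
-4     : [15, -6, 70, -4]
+      : [15, -6, 66]
-      : [15, -72]
+      : [-57]
-5     : [-57, -5]
+      : [-62]
27     : [-62, 27]
*      : [-1674]
9      : [-1674, 9]
-10    : [-1674, 9, -10]
mod    : [-1674, 9]

2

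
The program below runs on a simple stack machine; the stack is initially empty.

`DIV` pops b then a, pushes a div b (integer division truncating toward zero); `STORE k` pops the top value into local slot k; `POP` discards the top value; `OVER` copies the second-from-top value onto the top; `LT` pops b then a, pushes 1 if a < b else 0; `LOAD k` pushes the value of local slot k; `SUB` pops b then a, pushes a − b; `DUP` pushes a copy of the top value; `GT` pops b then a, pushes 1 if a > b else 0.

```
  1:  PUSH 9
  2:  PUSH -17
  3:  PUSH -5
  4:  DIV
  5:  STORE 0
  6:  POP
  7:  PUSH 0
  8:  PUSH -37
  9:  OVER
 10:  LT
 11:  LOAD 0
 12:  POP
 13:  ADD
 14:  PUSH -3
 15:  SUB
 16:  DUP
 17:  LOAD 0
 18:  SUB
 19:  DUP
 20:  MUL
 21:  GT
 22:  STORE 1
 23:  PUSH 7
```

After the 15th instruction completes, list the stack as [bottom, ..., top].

PUSH 9   → [9]
PUSH -17 → [9, -17]
PUSH -5  → [9, -17, -5]
DIV      → [9, 3]
STORE 0  → [9]
POP      → []
PUSH 0   → [0]
PUSH -37 → [0, -37]
OVER     → [0, -37, 0]
LT       → [0, 1]
LOAD 0   → [0, 1, 3]
POP      → [0, 1]
ADD      → [1]
PUSH -3  → [1, -3]
SUB      → [4]

[4]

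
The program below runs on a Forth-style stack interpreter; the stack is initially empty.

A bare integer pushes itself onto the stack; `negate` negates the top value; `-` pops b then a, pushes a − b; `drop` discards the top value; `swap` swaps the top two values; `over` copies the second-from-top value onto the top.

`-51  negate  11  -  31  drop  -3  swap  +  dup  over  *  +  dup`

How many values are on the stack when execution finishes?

2

-51    : [-51]
negate : [51]
11     : [51, 11]
-      : [40]
31     : [40, 31]
drop   : [40]
-3     : [40, -3]
swap   : [-3, 40]
+      : [37]
dup    : [37, 37]
over   : [37, 37, 37]
*      : [37, 1369]
+      : [1406]
dup    : [1406, 1406]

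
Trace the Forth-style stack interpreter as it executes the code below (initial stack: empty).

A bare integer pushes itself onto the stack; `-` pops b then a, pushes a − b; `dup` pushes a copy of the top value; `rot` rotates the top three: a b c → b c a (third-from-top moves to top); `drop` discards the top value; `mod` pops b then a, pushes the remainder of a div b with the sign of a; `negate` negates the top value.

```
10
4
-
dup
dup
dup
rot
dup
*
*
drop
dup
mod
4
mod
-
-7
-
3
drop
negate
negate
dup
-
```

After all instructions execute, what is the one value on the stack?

0

10      10
4       10 4
-       6
dup     6 6
dup     6 6 6
dup     6 6 6 6
rot     6 6 6 6
dup     6 6 6 6 6
*       6 6 6 36
*       6 6 216
drop    6 6
dup     6 6 6
mod     6 0
4       6 0 4
mod     6 0
-       6
-7      6 -7
-       13
3       13 3
drop    13
negate  -13
negate  13
dup     13 13
-       0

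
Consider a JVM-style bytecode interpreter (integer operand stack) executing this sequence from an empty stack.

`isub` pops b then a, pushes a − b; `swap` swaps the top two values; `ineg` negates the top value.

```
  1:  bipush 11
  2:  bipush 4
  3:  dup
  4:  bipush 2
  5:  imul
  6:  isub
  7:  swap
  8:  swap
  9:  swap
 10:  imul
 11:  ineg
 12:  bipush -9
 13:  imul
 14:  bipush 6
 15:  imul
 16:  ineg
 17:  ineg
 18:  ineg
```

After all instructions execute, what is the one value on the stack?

2376

bipush 11 → [11]
bipush 4  → [11, 4]
dup       → [11, 4, 4]
bipush 2  → [11, 4, 4, 2]
imul      → [11, 4, 8]
isub      → [11, -4]
swap      → [-4, 11]
swap      → [11, -4]
swap      → [-4, 11]
imul      → [-44]
ineg      → [44]
bipush -9 → [44, -9]
imul      → [-396]
bipush 6  → [-396, 6]
imul      → [-2376]
ineg      → [2376]
ineg      → [-2376]
ineg      → [2376]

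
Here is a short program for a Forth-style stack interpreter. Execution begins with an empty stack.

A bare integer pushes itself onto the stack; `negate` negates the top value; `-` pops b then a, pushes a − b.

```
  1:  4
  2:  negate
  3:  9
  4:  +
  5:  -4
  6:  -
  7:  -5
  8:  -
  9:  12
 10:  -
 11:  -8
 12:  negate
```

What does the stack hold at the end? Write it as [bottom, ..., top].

[2, 8]

4      -> [4]
negate -> [-4]
9      -> [-4, 9]
+      -> [5]
-4     -> [5, -4]
-      -> [9]
-5     -> [9, -5]
-      -> [14]
12     -> [14, 12]
-      -> [2]
-8     -> [2, -8]
negate -> [2, 8]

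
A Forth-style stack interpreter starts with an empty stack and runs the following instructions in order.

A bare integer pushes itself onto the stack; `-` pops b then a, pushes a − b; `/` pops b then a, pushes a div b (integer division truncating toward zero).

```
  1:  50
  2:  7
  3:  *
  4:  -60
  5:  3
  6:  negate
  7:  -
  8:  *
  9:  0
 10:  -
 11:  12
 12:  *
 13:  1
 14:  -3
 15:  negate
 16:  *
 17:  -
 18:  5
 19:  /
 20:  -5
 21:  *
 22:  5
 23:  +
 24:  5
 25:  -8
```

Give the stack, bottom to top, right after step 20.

50     → 50
7      → 50 7
*      → 350
-60    → 350 -60
3      → 350 -60 3
negate → 350 -60 -3
-      → 350 -57
*      → -19950
0      → -19950 0
-      → -19950
12     → -19950 12
*      → -239400
1      → -239400 1
-3     → -239400 1 -3
negate → -239400 1 3
*      → -239400 3
-      → -239403
5      → -239403 5
/      → -47880
-5     → -47880 -5

[-47880, -5]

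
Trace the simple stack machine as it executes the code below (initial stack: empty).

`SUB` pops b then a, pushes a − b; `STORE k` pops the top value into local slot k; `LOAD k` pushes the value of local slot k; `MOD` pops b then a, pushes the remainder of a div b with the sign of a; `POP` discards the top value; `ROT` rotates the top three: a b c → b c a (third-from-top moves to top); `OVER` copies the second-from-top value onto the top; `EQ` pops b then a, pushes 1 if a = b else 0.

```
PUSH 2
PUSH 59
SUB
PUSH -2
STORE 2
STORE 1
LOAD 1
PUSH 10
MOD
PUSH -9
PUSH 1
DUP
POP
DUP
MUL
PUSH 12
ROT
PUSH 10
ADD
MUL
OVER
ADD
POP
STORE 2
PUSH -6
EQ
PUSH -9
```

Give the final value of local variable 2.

1

PUSH 2   2
PUSH 59  2 59
SUB      -57
PUSH -2  -57 -2
STORE 2  -57
STORE 1  (empty)
LOAD 1   -57
PUSH 10  -57 10
MOD      -7
PUSH -9  -7 -9
PUSH 1   -7 -9 1
DUP      -7 -9 1 1
POP      -7 -9 1
DUP      -7 -9 1 1
MUL      -7 -9 1
PUSH 12  -7 -9 1 12
ROT      -7 1 12 -9
PUSH 10  -7 1 12 -9 10
ADD      -7 1 12 1
MUL      -7 1 12
OVER     -7 1 12 1
ADD      -7 1 13
POP      -7 1
STORE 2  -7
PUSH -6  -7 -6
EQ       0
PUSH -9  0 -9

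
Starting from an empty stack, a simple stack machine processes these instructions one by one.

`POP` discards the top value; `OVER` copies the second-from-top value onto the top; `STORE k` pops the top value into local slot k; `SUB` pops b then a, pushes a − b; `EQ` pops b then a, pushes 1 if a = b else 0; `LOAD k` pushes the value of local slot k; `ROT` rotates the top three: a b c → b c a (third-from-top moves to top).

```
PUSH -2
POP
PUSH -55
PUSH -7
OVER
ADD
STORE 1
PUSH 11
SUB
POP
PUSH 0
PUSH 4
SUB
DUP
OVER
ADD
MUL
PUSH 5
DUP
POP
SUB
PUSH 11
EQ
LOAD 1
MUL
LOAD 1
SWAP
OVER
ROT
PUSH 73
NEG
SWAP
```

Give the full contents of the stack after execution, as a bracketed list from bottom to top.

PUSH -2  -> [-2]
POP      -> []
PUSH -55 -> [-55]
PUSH -7  -> [-55, -7]
OVER     -> [-55, -7, -55]
ADD      -> [-55, -62]
STORE 1  -> [-55]
PUSH 11  -> [-55, 11]
SUB      -> [-66]
POP      -> []
PUSH 0   -> [0]
PUSH 4   -> [0, 4]
SUB      -> [-4]
DUP      -> [-4, -4]
OVER     -> [-4, -4, -4]
ADD      -> [-4, -8]
MUL      -> [32]
PUSH 5   -> [32, 5]
DUP      -> [32, 5, 5]
POP      -> [32, 5]
SUB      -> [27]
PUSH 11  -> [27, 11]
EQ       -> [0]
LOAD 1   -> [0, -62]
MUL      -> [0]
LOAD 1   -> [0, -62]
SWAP     -> [-62, 0]
OVER     -> [-62, 0, -62]
ROT      -> [0, -62, -62]
PUSH 73  -> [0, -62, -62, 73]
NEG      -> [0, -62, -62, -73]
SWAP     -> [0, -62, -73, -62]

[0, -62, -73, -62]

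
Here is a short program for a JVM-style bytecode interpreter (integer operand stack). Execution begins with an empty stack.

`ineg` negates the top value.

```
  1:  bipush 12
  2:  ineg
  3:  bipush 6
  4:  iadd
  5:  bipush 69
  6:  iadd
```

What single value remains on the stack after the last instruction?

bipush 12 → [12]
ineg      → [-12]
bipush 6  → [-12, 6]
iadd      → [-6]
bipush 69 → [-6, 69]
iadd      → [63]

63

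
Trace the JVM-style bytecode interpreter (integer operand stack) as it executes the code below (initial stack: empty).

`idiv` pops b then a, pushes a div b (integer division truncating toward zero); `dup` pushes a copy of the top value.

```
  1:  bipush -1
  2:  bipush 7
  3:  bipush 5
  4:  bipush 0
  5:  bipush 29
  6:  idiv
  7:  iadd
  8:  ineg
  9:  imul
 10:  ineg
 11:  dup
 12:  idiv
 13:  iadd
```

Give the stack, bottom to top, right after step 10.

bipush -1 -> -1
bipush 7  -> -1 7
bipush 5  -> -1 7 5
bipush 0  -> -1 7 5 0
bipush 29 -> -1 7 5 0 29
idiv      -> -1 7 5 0
iadd      -> -1 7 5
ineg      -> -1 7 -5
imul      -> -1 -35
ineg      -> -1 35

[-1, 35]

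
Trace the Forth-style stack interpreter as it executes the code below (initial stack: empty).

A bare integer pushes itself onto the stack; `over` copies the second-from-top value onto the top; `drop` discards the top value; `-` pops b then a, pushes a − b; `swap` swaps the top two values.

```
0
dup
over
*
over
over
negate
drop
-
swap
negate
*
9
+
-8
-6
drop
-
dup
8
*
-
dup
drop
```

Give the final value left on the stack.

-119

0      -> [0]
dup    -> [0, 0]
over   -> [0, 0, 0]
*      -> [0, 0]
over   -> [0, 0, 0]
over   -> [0, 0, 0, 0]
negate -> [0, 0, 0, 0]
drop   -> [0, 0, 0]
-      -> [0, 0]
swap   -> [0, 0]
negate -> [0, 0]
*      -> [0]
9      -> [0, 9]
+      -> [9]
-8     -> [9, -8]
-6     -> [9, -8, -6]
drop   -> [9, -8]
-      -> [17]
dup    -> [17, 17]
8      -> [17, 17, 8]
*      -> [17, 136]
-      -> [-119]
dup    -> [-119, -119]
drop   -> [-119]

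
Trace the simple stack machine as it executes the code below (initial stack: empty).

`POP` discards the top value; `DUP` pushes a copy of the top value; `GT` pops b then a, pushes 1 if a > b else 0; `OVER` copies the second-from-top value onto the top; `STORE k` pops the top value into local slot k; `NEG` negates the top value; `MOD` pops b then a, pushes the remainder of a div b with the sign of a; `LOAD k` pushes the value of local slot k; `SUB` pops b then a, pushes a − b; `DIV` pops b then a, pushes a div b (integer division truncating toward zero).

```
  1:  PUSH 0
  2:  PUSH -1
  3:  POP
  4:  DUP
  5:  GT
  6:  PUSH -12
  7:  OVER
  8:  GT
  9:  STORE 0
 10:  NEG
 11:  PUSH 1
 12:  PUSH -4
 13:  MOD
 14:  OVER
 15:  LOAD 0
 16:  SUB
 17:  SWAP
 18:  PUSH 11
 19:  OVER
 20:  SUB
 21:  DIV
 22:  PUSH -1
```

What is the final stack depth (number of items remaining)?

PUSH 0   -> 0
PUSH -1  -> 0 -1
POP      -> 0
DUP      -> 0 0
GT       -> 0
PUSH -12 -> 0 -12
OVER     -> 0 -12 0
GT       -> 0 0
STORE 0  -> 0
NEG      -> 0
PUSH 1   -> 0 1
PUSH -4  -> 0 1 -4
MOD      -> 0 1
OVER     -> 0 1 0
LOAD 0   -> 0 1 0 0
SUB      -> 0 1 0
SWAP     -> 0 0 1
PUSH 11  -> 0 0 1 11
OVER     -> 0 0 1 11 1
SUB      -> 0 0 1 10
DIV      -> 0 0 0
PUSH -1  -> 0 0 0 -1

4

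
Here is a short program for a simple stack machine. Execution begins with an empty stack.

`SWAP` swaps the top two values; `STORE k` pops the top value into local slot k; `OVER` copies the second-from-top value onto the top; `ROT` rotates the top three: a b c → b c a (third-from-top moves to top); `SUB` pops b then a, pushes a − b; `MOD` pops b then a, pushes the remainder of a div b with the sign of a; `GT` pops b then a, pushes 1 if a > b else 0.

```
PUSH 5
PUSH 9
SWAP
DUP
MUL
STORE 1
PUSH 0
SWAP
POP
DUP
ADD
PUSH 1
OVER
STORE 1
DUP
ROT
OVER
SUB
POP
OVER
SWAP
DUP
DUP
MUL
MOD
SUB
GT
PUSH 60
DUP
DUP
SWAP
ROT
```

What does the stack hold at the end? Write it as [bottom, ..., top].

PUSH 5  -> 5
PUSH 9  -> 5 9
SWAP    -> 9 5
DUP     -> 9 5 5
MUL     -> 9 25
STORE 1 -> 9
PUSH 0  -> 9 0
SWAP    -> 0 9
POP     -> 0
DUP     -> 0 0
ADD     -> 0
PUSH 1  -> 0 1
OVER    -> 0 1 0
STORE 1 -> 0 1
DUP     -> 0 1 1
ROT     -> 1 1 0
OVER    -> 1 1 0 1
SUB     -> 1 1 -1
POP     -> 1 1
OVER    -> 1 1 1
SWAP    -> 1 1 1
DUP     -> 1 1 1 1
DUP     -> 1 1 1 1 1
MUL     -> 1 1 1 1
MOD     -> 1 1 0
SUB     -> 1 1
GT      -> 0
PUSH 60 -> 0 60
DUP     -> 0 60 60
DUP     -> 0 60 60 60
SWAP    -> 0 60 60 60
ROT     -> 0 60 60 60

[0, 60, 60, 60]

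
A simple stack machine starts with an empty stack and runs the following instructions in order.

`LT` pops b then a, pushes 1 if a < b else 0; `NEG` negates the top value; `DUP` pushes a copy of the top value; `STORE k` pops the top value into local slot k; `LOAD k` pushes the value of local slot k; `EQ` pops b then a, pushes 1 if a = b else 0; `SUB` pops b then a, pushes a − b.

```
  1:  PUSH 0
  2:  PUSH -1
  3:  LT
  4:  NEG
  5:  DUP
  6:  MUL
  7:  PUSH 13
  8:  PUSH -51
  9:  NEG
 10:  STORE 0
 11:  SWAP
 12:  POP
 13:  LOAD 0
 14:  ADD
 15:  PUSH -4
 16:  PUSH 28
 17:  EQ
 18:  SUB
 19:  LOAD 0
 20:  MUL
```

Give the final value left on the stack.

PUSH 0   → 0
PUSH -1  → 0 -1
LT       → 0
NEG      → 0
DUP      → 0 0
MUL      → 0
PUSH 13  → 0 13
PUSH -51 → 0 13 -51
NEG      → 0 13 51
STORE 0  → 0 13
SWAP     → 13 0
POP      → 13
LOAD 0   → 13 51
ADD      → 64
PUSH -4  → 64 -4
PUSH 28  → 64 -4 28
EQ       → 64 0
SUB      → 64
LOAD 0   → 64 51
MUL      → 3264

3264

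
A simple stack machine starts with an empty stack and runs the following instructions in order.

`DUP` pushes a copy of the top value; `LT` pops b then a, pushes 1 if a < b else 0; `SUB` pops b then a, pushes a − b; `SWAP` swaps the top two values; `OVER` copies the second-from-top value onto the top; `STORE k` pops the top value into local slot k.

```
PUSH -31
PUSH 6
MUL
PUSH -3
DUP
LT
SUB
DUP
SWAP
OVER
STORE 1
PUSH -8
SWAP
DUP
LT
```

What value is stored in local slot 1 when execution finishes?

-186

PUSH -31 → [-31]
PUSH 6   → [-31, 6]
MUL      → [-186]
PUSH -3  → [-186, -3]
DUP      → [-186, -3, -3]
LT       → [-186, 0]
SUB      → [-186]
DUP      → [-186, -186]
SWAP     → [-186, -186]
OVER     → [-186, -186, -186]
STORE 1  → [-186, -186]
PUSH -8  → [-186, -186, -8]
SWAP     → [-186, -8, -186]
DUP      → [-186, -8, -186, -186]
LT       → [-186, -8, 0]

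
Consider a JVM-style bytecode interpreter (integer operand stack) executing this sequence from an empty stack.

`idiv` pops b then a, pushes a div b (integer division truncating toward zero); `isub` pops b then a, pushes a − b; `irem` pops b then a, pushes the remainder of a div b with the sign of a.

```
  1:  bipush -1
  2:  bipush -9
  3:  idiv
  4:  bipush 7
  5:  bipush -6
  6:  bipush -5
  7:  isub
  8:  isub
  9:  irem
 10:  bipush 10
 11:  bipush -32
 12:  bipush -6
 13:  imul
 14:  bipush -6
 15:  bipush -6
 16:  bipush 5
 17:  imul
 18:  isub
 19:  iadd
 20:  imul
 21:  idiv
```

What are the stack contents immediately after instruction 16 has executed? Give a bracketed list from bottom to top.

bipush -1   [-1]
bipush -9   [-1, -9]
idiv        [0]
bipush 7    [0, 7]
bipush -6   [0, 7, -6]
bipush -5   [0, 7, -6, -5]
isub        [0, 7, -1]
isub        [0, 8]
irem        [0]
bipush 10   [0, 10]
bipush -32  [0, 10, -32]
bipush -6   [0, 10, -32, -6]
imul        [0, 10, 192]
bipush -6   [0, 10, 192, -6]
bipush -6   [0, 10, 192, -6, -6]
bipush 5    [0, 10, 192, -6, -6, 5]

[0, 10, 192, -6, -6, 5]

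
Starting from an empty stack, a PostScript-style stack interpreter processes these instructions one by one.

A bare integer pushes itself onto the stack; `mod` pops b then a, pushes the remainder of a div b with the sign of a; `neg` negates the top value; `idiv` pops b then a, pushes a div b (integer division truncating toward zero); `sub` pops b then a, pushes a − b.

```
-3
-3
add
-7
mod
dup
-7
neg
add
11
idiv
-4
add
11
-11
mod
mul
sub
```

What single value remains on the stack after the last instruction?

-3   → [-3]
-3   → [-3, -3]
add  → [-6]
-7   → [-6, -7]
mod  → [-6]
dup  → [-6, -6]
-7   → [-6, -6, -7]
neg  → [-6, -6, 7]
add  → [-6, 1]
11   → [-6, 1, 11]
idiv → [-6, 0]
-4   → [-6, 0, -4]
add  → [-6, -4]
11   → [-6, -4, 11]
-11  → [-6, -4, 11, -11]
mod  → [-6, -4, 0]
mul  → [-6, 0]
sub  → [-6]

-6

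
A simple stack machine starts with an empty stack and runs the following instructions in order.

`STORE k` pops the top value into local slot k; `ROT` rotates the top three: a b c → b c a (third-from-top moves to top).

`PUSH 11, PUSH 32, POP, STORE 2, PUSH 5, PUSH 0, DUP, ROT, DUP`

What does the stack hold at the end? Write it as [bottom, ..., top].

[0, 0, 5, 5]

PUSH 11 -> 11
PUSH 32 -> 11 32
POP     -> 11
STORE 2 -> (empty)
PUSH 5  -> 5
PUSH 0  -> 5 0
DUP     -> 5 0 0
ROT     -> 0 0 5
DUP     -> 0 0 5 5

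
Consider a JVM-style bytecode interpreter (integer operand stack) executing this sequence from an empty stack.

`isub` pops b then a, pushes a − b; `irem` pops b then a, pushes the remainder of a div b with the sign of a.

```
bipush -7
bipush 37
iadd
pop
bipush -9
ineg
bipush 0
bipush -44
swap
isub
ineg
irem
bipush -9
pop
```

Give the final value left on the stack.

bipush -7  → [-7]
bipush 37  → [-7, 37]
iadd       → [30]
pop        → []
bipush -9  → [-9]
ineg       → [9]
bipush 0   → [9, 0]
bipush -44 → [9, 0, -44]
swap       → [9, -44, 0]
isub       → [9, -44]
ineg       → [9, 44]
irem       → [9]
bipush -9  → [9, -9]
pop        → [9]

9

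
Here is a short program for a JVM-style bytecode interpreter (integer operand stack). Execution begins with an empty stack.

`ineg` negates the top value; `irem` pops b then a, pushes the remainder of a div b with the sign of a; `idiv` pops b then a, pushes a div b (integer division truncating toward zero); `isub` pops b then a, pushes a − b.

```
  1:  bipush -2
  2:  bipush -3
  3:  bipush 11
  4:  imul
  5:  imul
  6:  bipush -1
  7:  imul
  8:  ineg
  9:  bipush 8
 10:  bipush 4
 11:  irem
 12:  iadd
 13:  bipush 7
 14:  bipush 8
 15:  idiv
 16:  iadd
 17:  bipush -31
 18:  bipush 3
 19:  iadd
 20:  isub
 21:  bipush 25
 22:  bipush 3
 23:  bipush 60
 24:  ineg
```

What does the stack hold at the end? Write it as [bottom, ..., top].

[94, 25, 3, -60]

bipush -2  : -2
bipush -3  : -2 -3
bipush 11  : -2 -3 11
imul       : -2 -33
imul       : 66
bipush -1  : 66 -1
imul       : -66
ineg       : 66
bipush 8   : 66 8
bipush 4   : 66 8 4
irem       : 66 0
iadd       : 66
bipush 7   : 66 7
bipush 8   : 66 7 8
idiv       : 66 0
iadd       : 66
bipush -31 : 66 -31
bipush 3   : 66 -31 3
iadd       : 66 -28
isub       : 94
bipush 25  : 94 25
bipush 3   : 94 25 3
bipush 60  : 94 25 3 60
ineg       : 94 25 3 -60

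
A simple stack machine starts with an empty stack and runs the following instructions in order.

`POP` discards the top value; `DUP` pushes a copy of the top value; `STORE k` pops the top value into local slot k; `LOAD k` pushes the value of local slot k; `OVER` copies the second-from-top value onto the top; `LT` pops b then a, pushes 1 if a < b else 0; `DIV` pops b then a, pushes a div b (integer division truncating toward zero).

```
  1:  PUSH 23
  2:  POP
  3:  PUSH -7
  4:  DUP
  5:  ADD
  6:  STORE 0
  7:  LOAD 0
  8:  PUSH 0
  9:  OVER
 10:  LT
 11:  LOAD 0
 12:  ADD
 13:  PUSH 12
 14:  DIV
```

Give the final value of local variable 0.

PUSH 23  23
POP      (empty)
PUSH -7  -7
DUP      -7 -7
ADD      -14
STORE 0  (empty)
LOAD 0   -14
PUSH 0   -14 0
OVER     -14 0 -14
LT       -14 0
LOAD 0   -14 0 -14
ADD      -14 -14
PUSH 12  -14 -14 12
DIV      -14 -1

-14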